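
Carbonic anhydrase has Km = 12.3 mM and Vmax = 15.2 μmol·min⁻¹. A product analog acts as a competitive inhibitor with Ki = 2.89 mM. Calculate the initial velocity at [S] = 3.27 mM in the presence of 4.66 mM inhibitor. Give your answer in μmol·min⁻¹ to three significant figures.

1.40 μmol·min⁻¹

With α = 1 + [I]/Ki = 1 + 4.66/2.89 = 2.612, the competitive rate law is v = Vmax[S] / (αKm + [S]).
v = 15.2×3.27 / (2.612×12.3 + 3.27) = 49.70/35.40 = 1.40 μmol·min⁻¹.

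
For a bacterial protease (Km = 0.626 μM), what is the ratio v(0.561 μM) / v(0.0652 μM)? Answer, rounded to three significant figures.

5.01

The fractional saturations are [S]/(Km+[S]) = 0.0652/0.6912 = 0.09433 and 0.561/1.187 = 0.4726.
v₂/v₁ is just their ratio: 0.4726/0.09433 = 5.01.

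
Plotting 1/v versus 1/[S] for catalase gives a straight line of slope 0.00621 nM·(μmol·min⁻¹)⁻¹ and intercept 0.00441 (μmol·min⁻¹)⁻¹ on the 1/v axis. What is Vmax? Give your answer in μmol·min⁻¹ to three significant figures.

The y-intercept of a Lineweaver–Burk plot equals 1/Vmax, so Vmax = 1/0.00441 = 227 μmol·min⁻¹.

227 μmol·min⁻¹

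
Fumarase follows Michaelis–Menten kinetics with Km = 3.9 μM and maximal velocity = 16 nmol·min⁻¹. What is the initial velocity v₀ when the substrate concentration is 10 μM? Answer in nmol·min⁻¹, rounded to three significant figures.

11.5 nmol·min⁻¹

[S]/(Km+[S]) = 10/13.90 = 0.7194, the fractional saturation.
v = 0.7194 × Vmax = 0.7194 × 16 = 11.5 nmol·min⁻¹.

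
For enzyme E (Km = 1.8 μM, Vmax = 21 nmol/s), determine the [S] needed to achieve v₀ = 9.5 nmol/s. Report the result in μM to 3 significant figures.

1.49 μM

The required fractional saturation is v/Vmax = 9.5/21 = 0.4524.
Then [S]/(Km+[S]) = 0.4524 ⇒ [S] = 1.8 × 0.4524/(1 − 0.4524) = 1.49 μM.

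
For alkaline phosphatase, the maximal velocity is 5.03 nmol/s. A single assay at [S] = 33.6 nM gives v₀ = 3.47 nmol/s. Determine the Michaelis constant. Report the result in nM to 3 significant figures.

v/Vmax = 3.47/5.03 = 0.6899 = [S]/(Km+[S]).
So Km + [S] = [S]/0.6899 = 48.71 nM, giving Km = 48.71 − 33.6 = 15.1 nM.

15.1 nM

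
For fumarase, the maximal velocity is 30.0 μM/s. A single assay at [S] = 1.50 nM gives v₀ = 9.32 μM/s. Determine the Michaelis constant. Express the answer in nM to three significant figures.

3.33 nM

From v = Vmax[S]/(Km+[S]), Km = [S](Vmax − v)/v.
Km = 1.50 × (30.0 − 9.32) / 9.32 = 31.02/9.32 = 3.33 nM.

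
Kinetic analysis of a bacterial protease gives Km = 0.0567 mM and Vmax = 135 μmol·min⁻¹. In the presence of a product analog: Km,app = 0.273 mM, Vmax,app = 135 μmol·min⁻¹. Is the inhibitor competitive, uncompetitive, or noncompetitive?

competitive

Km increases (0.0567 → 0.273 mM) while Vmax is unchanged — the hallmark of competitive inhibition.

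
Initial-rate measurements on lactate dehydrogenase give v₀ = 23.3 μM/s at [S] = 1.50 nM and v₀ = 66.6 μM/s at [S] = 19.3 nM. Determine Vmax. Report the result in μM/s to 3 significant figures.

In reciprocal form, 1/v = (Km/Vmax)·(1/[S]) + 1/Vmax. The two points give (1/[S], 1/v) = (0.6667, 0.04292) and (0.05181, 0.01502).
Slope = (0.04292 − 0.01502)/(0.6667 − 0.05181) = 0.04538; intercept = 0.04292 − 0.04538×0.6667 = 0.01266.
Vmax = 1/intercept = 79.0 μM/s; Km = slope × Vmax = 0.04538 × 79.0 = 3.58 nM.

79.0 μM/s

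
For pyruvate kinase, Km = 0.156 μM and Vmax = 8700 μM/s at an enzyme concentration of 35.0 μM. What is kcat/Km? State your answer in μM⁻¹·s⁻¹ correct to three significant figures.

1590 μM⁻¹·s⁻¹

kcat = Vmax/[E]total = 8700/35.0 = 249 s⁻¹.
kcat/Km = 249/0.156 = 1590 μM⁻¹·s⁻¹.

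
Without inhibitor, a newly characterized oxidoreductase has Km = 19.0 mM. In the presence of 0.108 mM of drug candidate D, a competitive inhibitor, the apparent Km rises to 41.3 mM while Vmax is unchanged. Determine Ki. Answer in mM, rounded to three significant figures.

Competitive: Km,app = α·Km with α = 1 + [I]/Ki.
α = Km,app/Km = 41.3/19.0 = 2.174.
Ki = [I]/(α − 1) = 0.108/1.174 = 0.0920 mM.

0.0920 mM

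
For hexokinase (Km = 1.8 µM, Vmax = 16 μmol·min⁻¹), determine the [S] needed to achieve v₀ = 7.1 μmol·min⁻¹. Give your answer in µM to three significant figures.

Rearranging v = Vmax[S]/(Km+[S]) gives [S] = Km·v/(Vmax − v).
[S] = 1.8 × 7.1 / (16 − 7.1) = 12.78/8.900 = 1.44 µM.

1.44 µM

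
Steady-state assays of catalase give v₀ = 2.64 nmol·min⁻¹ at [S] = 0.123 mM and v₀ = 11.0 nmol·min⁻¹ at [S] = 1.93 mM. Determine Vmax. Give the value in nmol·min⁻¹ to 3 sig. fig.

14.0 nmol·min⁻¹

In reciprocal form, 1/v = (Km/Vmax)·(1/[S]) + 1/Vmax. The two points give (1/[S], 1/v) = (8.130, 0.3788) and (0.5181, 0.09091).
Slope = (0.3788 − 0.09091)/(8.130 − 0.5181) = 0.03782; intercept = 0.3788 − 0.03782×8.130 = 0.07131.
Vmax = 1/intercept = 14.0 nmol·min⁻¹; Km = slope × Vmax = 0.03782 × 14.0 = 0.530 mM.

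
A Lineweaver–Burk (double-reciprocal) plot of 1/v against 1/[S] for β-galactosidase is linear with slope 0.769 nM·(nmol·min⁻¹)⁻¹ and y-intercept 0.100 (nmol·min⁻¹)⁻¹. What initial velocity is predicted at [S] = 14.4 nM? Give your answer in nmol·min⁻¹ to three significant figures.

6.52 nmol·min⁻¹

The y-intercept is 1/Vmax, so Vmax = 1/0.100 = 10.0 nmol·min⁻¹.
The slope is Km/Vmax, so Km = 0.769 × 10.0 = 7.69 nM.
Then v = 10.0 × 14.4/(7.69 + 14.4) = 6.52 nmol·min⁻¹.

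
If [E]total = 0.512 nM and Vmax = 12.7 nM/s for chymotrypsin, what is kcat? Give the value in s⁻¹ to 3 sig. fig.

kcat = Vmax/[E]total = 12.7 nM/s / 0.512 nM = 24.8 s⁻¹.

24.8 s⁻¹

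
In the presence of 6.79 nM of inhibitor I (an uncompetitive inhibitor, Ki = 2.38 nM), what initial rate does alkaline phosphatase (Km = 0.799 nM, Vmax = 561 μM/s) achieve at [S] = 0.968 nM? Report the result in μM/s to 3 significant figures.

120 μM/s

With α = 1 + [I]/Ki = 1 + 6.79/2.38 = 3.853, the uncompetitive rate law is v = (Vmax/α)·[S] / (Km/α + [S]).
v = (561/3.853)×0.968 / (0.799/3.853 + 0.968) = 140.9/1.175 = 120 μM/s.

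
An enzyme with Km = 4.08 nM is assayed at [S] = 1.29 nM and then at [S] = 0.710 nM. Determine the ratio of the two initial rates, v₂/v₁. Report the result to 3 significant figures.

The fractional saturations are [S]/(Km+[S]) = 1.29/5.370 = 0.2402 and 0.710/4.790 = 0.1482.
v₂/v₁ is just their ratio: 0.1482/0.2402 = 0.617.

0.617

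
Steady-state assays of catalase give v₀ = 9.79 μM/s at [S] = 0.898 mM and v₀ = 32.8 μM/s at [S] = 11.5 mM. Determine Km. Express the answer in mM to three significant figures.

2.86 mM

From v = Vmax[S]/(Km+[S]), each point gives Vmax = v(Km+[S])/[S].
Equating: 9.79(Km+0.898)/0.898 = 32.8(Km+11.5)/11.5.
10.90·Km + 9.79 = 2.852·Km + 32.8, so (10.90 − 2.852)·Km = 32.8 − 9.79.
Km = 23.01/8.050 = 2.86 mM; then Vmax = 9.79(2.86+0.898)/0.898 = 41.0 μM/s.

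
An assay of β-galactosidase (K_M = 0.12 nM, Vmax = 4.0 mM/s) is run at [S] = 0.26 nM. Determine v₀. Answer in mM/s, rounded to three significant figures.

v = Vmax·[S]/(Km + [S]) = 4.0 × 0.26 / (0.12 + 0.26)
  = 1.040 / 0.3800 = 2.74 mM/s.

2.74 mM/s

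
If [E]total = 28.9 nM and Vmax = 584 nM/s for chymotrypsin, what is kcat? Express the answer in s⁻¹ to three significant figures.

kcat = Vmax/[E]total = 584 nM/s / 28.9 nM = 20.2 s⁻¹.

20.2 s⁻¹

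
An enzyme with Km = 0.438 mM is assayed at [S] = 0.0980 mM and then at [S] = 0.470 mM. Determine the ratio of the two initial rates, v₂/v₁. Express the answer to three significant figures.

2.83

Since Vmax cancels, v₂/v₁ = [S]₂(Km+[S]₁) / [S]₁(Km+[S]₂).
= 0.470×(0.438+0.0980) / (0.0980×(0.438+0.470)) = 0.2519/0.08898 = 2.83.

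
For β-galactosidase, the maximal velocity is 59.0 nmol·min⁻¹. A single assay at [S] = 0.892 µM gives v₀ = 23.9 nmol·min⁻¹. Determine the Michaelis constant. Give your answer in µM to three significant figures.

v/Vmax = 23.9/59.0 = 0.4051 = [S]/(Km+[S]).
So Km + [S] = [S]/0.4051 = 2.202 µM, giving Km = 2.202 − 0.892 = 1.31 µM.

1.31 µM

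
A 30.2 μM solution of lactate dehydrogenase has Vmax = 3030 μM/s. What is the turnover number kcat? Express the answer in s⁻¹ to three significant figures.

100 s⁻¹

kcat = Vmax/[E]total = 3030 μM/s / 30.2 μM = 100 s⁻¹.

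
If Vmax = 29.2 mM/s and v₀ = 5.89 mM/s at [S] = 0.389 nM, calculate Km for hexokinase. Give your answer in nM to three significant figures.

From v = Vmax[S]/(Km+[S]), Km = [S](Vmax − v)/v.
Km = 0.389 × (29.2 − 5.89) / 5.89 = 9.068/5.89 = 1.54 nM.

1.54 nM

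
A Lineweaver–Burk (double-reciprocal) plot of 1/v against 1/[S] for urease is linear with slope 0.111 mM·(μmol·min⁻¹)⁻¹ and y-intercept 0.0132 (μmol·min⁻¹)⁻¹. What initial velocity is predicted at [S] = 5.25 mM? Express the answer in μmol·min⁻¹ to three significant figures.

29.1 μmol·min⁻¹

The y-intercept is 1/Vmax, so Vmax = 1/0.0132 = 75.8 μmol·min⁻¹.
The slope is Km/Vmax, so Km = 0.111 × 75.8 = 8.41 mM.
Then v = 75.8 × 5.25/(8.41 + 5.25) = 29.1 μmol·min⁻¹.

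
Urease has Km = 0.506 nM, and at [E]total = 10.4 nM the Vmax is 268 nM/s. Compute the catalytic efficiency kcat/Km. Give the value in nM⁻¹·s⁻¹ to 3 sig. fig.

50.9 nM⁻¹·s⁻¹

kcat = Vmax/[E]total = 268/10.4 = 25.8 s⁻¹.
kcat/Km = 25.8/0.506 = 50.9 nM⁻¹·s⁻¹.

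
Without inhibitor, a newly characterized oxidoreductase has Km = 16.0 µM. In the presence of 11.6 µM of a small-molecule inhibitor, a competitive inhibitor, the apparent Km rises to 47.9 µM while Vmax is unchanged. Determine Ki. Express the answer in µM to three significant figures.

5.82 µM

Competitive: Km,app = α·Km with α = 1 + [I]/Ki.
α = Km,app/Km = 47.9/16.0 = 2.994.
Since α = 1 + [I]/Ki, [I]/Ki = 2.994 − 1 = 1.994 and Ki = 11.6/1.994 = 5.82 µM.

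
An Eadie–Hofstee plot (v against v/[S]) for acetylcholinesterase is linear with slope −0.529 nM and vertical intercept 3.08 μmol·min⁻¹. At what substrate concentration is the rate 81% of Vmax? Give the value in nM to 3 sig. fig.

The Eadie–Hofstee slope gives Km = 0.529 nM (slope = −Km).
v/Vmax = [S]/(Km+[S]) = 0.81 ⇒ [S] = Km·0.81/(1−0.81) = 0.529 × 4.263 = 2.26 nM.

2.26 nM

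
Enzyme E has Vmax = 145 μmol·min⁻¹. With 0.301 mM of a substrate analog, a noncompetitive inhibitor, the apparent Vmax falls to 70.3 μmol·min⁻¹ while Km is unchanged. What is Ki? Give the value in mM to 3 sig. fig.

Noncompetitive: Vmax,app = Vmax/α with α = 1 + [I]/Ki.
α = Vmax/Vmax,app = 145/70.3 = 2.063.
Ki = [I]/(α − 1) = 0.301/1.063 = 0.283 mM.

0.283 mM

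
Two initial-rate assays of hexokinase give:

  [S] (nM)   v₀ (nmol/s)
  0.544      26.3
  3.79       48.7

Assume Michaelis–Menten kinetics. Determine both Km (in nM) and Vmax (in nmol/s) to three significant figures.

From v = Vmax[S]/(Km+[S]), each point gives Vmax = v(Km+[S])/[S].
Equating: 26.3(Km+0.544)/0.544 = 48.7(Km+3.79)/3.79.
48.35·Km + 26.3 = 12.85·Km + 48.7, so (48.35 − 12.85)·Km = 48.7 − 26.3.
Km = 22.40/35.50 = 0.631 nM; then Vmax = 26.3(0.631+0.544)/0.544 = 56.8 nmol/s.

Km = 0.631 nM; Vmax = 56.8 nmol/s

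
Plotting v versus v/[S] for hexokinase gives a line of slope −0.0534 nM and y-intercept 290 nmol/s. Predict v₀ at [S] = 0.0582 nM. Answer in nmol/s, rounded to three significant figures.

In the Eadie–Hofstee form v = Vmax − Km·(v/[S]), the slope is −Km and the intercept is Vmax, so Km = 0.0534 nM and Vmax = 290 nmol/s.
v = 290 × 0.0582/(0.0534 + 0.0582) = 151 nmol/s.

151 nmol/s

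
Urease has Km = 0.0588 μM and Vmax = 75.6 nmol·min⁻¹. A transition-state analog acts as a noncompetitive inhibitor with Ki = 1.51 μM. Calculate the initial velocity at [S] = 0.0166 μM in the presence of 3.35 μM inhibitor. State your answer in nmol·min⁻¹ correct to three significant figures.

5.17 nmol·min⁻¹

With α = 1 + [I]/Ki = 1 + 3.35/1.51 = 3.219, the noncompetitive rate law is v = (Vmax/α)·[S] / (Km + [S]).
v = (75.6/3.219)×0.0166 / (0.0588 + 0.0166) = 0.3899/0.07540 = 5.17 nmol·min⁻¹.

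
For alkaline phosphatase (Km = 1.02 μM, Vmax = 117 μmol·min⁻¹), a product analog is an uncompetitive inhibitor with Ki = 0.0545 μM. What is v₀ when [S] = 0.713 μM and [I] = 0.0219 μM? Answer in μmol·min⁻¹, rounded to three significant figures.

41.3 μmol·min⁻¹

With α = 1 + [I]/Ki = 1 + 0.0219/0.0545 = 1.402, the uncompetitive rate law is v = (Vmax/α)·[S] / (Km/α + [S]).
v = (117/1.402)×0.713 / (1.02/1.402 + 0.713) = 59.51/1.441 = 41.3 μmol·min⁻¹.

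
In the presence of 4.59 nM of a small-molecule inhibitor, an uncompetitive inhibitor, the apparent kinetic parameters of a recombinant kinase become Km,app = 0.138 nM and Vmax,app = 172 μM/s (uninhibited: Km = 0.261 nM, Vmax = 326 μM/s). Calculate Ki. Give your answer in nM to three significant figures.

Uncompetitive: Vmax,app = Vmax/α (and Km,app = Km/α) with α = 1 + [I]/Ki.
α = Vmax/Vmax,app = 326/172 = 1.895.
Since α = 1 + [I]/Ki, [I]/Ki = 1.895 − 1 = 0.8953 and Ki = 4.59/0.8953 = 5.13 nM.

5.13 nM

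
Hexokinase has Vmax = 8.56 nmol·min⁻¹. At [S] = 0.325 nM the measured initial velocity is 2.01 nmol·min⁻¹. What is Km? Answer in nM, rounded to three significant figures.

From v = Vmax[S]/(Km+[S]), Km = [S](Vmax − v)/v.
Km = 0.325 × (8.56 − 2.01) / 2.01 = 2.129/2.01 = 1.06 nM.

1.06 nM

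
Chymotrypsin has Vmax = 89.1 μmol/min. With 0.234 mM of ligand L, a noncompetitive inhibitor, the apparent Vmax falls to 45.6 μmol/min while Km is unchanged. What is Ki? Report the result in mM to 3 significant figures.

0.245 mM

Noncompetitive: Vmax,app = Vmax/α with α = 1 + [I]/Ki.
α = Vmax/Vmax,app = 89.1/45.6 = 1.954.
Since α = 1 + [I]/Ki, [I]/Ki = 1.954 − 1 = 0.9539 and Ki = 0.234/0.9539 = 0.245 mM.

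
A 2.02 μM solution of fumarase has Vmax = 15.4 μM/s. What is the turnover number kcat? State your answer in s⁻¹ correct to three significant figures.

kcat = Vmax/[E]total = 15.4 μM/s / 2.02 μM = 7.62 s⁻¹.

7.62 s⁻¹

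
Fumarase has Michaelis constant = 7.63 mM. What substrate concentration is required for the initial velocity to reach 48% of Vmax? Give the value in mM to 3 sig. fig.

v/Vmax = [S]/(Km+[S]) = 0.48, so [S] = Km·0.48/(1 − 0.48) = 7.63 × 0.9231.
[S] = 7.04 mM.

7.04 mM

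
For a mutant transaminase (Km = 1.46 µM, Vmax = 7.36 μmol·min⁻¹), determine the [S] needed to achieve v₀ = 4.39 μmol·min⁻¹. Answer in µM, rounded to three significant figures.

Rearranging v = Vmax[S]/(Km+[S]) gives [S] = Km·v/(Vmax − v).
[S] = 1.46 × 4.39 / (7.36 − 4.39) = 6.409/2.970 = 2.16 µM.

2.16 µM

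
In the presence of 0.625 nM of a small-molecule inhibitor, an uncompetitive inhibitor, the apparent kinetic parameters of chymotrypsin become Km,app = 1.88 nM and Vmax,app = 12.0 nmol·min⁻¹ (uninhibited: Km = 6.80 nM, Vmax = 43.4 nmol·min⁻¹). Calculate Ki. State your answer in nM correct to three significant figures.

Uncompetitive: Vmax,app = Vmax/α (and Km,app = Km/α) with α = 1 + [I]/Ki.
α = Vmax/Vmax,app = 43.4/12.0 = 3.617.
Since α = 1 + [I]/Ki, [I]/Ki = 3.617 − 1 = 2.617 and Ki = 0.625/2.617 = 0.239 nM.

0.239 nM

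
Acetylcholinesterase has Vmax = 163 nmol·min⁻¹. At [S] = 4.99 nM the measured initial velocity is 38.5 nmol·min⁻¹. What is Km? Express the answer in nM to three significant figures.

16.1 nM

From v = Vmax[S]/(Km+[S]), Km = [S](Vmax − v)/v.
Km = 4.99 × (163 − 38.5) / 38.5 = 621.3/38.5 = 16.1 nM.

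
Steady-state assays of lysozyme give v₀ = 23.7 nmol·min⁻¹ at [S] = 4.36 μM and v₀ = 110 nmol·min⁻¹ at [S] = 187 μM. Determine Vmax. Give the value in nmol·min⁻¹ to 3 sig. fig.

120 nmol·min⁻¹

In reciprocal form, 1/v = (Km/Vmax)·(1/[S]) + 1/Vmax. The two points give (1/[S], 1/v) = (0.2294, 0.04219) and (0.005348, 0.009091).
Slope = (0.04219 − 0.009091)/(0.2294 − 0.005348) = 0.1478; intercept = 0.04219 − 0.1478×0.2294 = 0.008301.
Vmax = 1/intercept = 120 nmol·min⁻¹; Km = slope × Vmax = 0.1478 × 120 = 17.8 μM.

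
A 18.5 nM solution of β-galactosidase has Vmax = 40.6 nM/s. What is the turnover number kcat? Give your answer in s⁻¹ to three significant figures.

2.19 s⁻¹

kcat = Vmax/[E]total = 40.6 nM/s / 18.5 nM = 2.19 s⁻¹.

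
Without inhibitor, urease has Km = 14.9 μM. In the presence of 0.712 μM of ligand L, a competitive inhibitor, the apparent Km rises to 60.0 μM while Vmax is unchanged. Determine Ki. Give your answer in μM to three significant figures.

0.235 μM

Competitive: Km,app = α·Km with α = 1 + [I]/Ki.
α = Km,app/Km = 60.0/14.9 = 4.027.
Ki = [I]/(α − 1) = 0.712/3.027 = 0.235 μM.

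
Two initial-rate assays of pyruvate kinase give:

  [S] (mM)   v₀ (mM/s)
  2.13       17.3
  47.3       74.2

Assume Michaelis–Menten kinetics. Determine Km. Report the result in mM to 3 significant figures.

In reciprocal form, 1/v = (Km/Vmax)·(1/[S]) + 1/Vmax. The two points give (1/[S], 1/v) = (0.4695, 0.05780) and (0.02114, 0.01348).
Slope = (0.05780 − 0.01348)/(0.4695 − 0.02114) = 0.09887; intercept = 0.05780 − 0.09887×0.4695 = 0.01139.
Vmax = 1/intercept = 87.8 mM/s; Km = slope × Vmax = 0.09887 × 87.8 = 8.68 mM.

8.68 mM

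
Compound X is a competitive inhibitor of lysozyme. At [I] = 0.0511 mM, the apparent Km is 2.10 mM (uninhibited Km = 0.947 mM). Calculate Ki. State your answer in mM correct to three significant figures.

0.0420 mM

Competitive: Km,app = α·Km with α = 1 + [I]/Ki.
α = Km,app/Km = 2.10/0.947 = 2.218.
Ki = [I]/(α − 1) = 0.0511/1.218 = 0.0420 mM.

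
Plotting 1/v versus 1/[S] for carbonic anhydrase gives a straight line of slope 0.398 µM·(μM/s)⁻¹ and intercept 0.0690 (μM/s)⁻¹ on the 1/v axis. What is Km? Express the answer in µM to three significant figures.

5.77 µM

y-intercept = 1/Vmax ⇒ Vmax = 14.5 μM/s; slope = Km/Vmax ⇒ Km = slope × Vmax.
Km = 0.398 × 14.5 = 5.77 µM.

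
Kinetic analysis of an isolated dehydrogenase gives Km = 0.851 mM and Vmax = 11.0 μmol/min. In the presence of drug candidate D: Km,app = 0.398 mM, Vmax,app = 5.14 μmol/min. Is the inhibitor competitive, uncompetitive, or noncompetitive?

uncompetitive

Both Km and Vmax decrease by the same factor (~2.14-fold) — characteristic of uncompetitive inhibition.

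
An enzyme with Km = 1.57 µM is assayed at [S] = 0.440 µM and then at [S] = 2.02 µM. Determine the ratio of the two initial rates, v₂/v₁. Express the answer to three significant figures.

Since Vmax cancels, v₂/v₁ = [S]₂(Km+[S]₁) / [S]₁(Km+[S]₂).
= 2.02×(1.57+0.440) / (0.440×(1.57+2.02)) = 4.060/1.580 = 2.57.

2.57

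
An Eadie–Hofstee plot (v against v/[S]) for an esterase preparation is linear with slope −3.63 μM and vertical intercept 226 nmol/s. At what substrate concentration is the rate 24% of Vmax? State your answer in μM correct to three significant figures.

The Eadie–Hofstee slope gives Km = 3.63 μM (slope = −Km).
v/Vmax = [S]/(Km+[S]) = 0.24 ⇒ [S] = Km·0.24/(1−0.24) = 3.63 × 0.3158 = 1.15 μM.

1.15 μM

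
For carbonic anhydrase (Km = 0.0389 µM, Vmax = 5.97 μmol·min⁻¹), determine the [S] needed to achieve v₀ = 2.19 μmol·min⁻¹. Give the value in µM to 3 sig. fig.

0.0225 µM

The required fractional saturation is v/Vmax = 2.19/5.97 = 0.3668.
Then [S]/(Km+[S]) = 0.3668 ⇒ [S] = 0.0389 × 0.3668/(1 − 0.3668) = 0.0225 µM.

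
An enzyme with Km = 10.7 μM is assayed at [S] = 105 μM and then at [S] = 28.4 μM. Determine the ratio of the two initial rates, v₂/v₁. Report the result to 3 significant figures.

The fractional saturations are [S]/(Km+[S]) = 105/115.7 = 0.9075 and 28.4/39.10 = 0.7263.
v₂/v₁ is just their ratio: 0.7263/0.9075 = 0.800.

0.800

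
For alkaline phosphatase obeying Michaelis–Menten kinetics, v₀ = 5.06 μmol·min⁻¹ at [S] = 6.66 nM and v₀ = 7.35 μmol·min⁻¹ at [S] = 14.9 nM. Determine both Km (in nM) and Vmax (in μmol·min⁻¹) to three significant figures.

Km = 8.59 nM; Vmax = 11.6 μmol·min⁻¹

From v = Vmax[S]/(Km+[S]), each point gives Vmax = v(Km+[S])/[S].
Equating: 5.06(Km+6.66)/6.66 = 7.35(Km+14.9)/14.9.
0.7598·Km + 5.06 = 0.4933·Km + 7.35, so (0.7598 − 0.4933)·Km = 7.35 − 5.06.
Km = 2.290/0.2665 = 8.59 nM; then Vmax = 5.06(8.59+6.66)/6.66 = 11.6 μmol·min⁻¹.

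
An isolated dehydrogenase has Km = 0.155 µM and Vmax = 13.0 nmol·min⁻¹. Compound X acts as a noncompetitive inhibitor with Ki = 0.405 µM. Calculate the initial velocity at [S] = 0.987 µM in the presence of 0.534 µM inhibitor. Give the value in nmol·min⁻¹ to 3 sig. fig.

α = 1 + [I]/Ki = 1 + 0.534/0.405 = 2.319.
For a noncompetitive inhibitor, Vmax is reduced to Vmax/α while Km is unchanged: Km,app = 0.155 µM, Vmax,app = 5.61 nmol·min⁻¹.
v = Vmax,app·[S]/(Km,app + [S]) = 5.61 × 0.987/(0.155 + 0.987) = 4.85 nmol·min⁻¹.

4.85 nmol·min⁻¹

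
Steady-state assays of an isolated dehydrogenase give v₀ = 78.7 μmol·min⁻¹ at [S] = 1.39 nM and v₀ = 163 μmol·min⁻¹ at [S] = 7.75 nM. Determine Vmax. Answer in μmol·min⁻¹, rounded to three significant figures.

From v = Vmax[S]/(Km+[S]), each point gives Vmax = v(Km+[S])/[S].
Equating: 78.7(Km+1.39)/1.39 = 163(Km+7.75)/7.75.
56.62·Km + 78.7 = 21.03·Km + 163, so (56.62 − 21.03)·Km = 163 − 78.7.
Km = 84.30/35.59 = 2.37 nM; then Vmax = 78.7(2.37+1.39)/1.39 = 213 μmol·min⁻¹.

213 μmol·min⁻¹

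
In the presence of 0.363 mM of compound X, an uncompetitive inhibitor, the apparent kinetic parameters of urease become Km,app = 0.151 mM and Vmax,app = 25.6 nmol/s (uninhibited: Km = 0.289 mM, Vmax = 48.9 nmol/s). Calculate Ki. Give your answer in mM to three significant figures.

0.399 mM

Uncompetitive: Vmax,app = Vmax/α (and Km,app = Km/α) with α = 1 + [I]/Ki.
α = Vmax/Vmax,app = 48.9/25.6 = 1.910.
Ki = [I]/(α − 1) = 0.363/0.9102 = 0.399 mM.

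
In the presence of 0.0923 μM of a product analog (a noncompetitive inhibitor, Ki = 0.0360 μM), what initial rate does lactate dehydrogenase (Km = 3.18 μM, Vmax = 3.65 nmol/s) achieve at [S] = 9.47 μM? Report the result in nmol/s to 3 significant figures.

0.767 nmol/s

With α = 1 + [I]/Ki = 1 + 0.0923/0.0360 = 3.564, the noncompetitive rate law is v = (Vmax/α)·[S] / (Km + [S]).
v = (3.65/3.564)×9.47 / (3.18 + 9.47) = 9.699/12.65 = 0.767 nmol/s.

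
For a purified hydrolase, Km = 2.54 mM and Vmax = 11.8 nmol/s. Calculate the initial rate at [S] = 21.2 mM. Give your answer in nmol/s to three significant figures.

10.5 nmol/s

[S]/(Km+[S]) = 21.2/23.74 = 0.8930, the fractional saturation.
v = 0.8930 × Vmax = 0.8930 × 11.8 = 10.5 nmol/s.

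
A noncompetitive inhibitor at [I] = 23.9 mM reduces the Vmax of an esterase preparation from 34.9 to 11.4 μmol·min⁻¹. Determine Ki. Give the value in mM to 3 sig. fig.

Noncompetitive: Vmax,app = Vmax/α with α = 1 + [I]/Ki.
α = Vmax/Vmax,app = 34.9/11.4 = 3.061.
Ki = [I]/(α − 1) = 23.9/2.061 = 11.6 mM.

11.6 mM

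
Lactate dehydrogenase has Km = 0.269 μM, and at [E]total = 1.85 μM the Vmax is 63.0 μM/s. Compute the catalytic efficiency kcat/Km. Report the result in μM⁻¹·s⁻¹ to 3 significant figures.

kcat = Vmax/[E]total = 63.0/1.85 = 34.1 s⁻¹.
kcat/Km = 34.1/0.269 = 127 μM⁻¹·s⁻¹.

127 μM⁻¹·s⁻¹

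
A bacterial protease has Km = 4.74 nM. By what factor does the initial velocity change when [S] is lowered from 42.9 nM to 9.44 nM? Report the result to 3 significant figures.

0.739

Since Vmax cancels, v₂/v₁ = [S]₂(Km+[S]₁) / [S]₁(Km+[S]₂).
= 9.44×(4.74+42.9) / (42.9×(4.74+9.44)) = 449.7/608.3 = 0.739.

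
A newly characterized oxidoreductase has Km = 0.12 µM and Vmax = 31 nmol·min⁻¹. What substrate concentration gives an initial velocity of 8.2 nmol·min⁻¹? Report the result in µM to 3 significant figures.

0.0432 µM

Rearranging v = Vmax[S]/(Km+[S]) gives [S] = Km·v/(Vmax − v).
[S] = 0.12 × 8.2 / (31 − 8.2) = 0.9840/22.80 = 0.0432 µM.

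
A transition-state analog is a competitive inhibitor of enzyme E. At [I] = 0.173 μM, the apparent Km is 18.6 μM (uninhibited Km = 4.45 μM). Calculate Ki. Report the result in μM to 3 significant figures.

0.0544 μM

Competitive: Km,app = α·Km with α = 1 + [I]/Ki.
α = Km,app/Km = 18.6/4.45 = 4.180.
Since α = 1 + [I]/Ki, [I]/Ki = 4.180 − 1 = 3.180 and Ki = 0.173/3.180 = 0.0544 μM.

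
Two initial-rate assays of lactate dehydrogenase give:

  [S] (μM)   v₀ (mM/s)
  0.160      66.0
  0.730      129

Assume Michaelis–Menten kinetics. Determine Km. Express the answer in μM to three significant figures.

In reciprocal form, 1/v = (Km/Vmax)·(1/[S]) + 1/Vmax. The two points give (1/[S], 1/v) = (6.250, 0.01515) and (1.370, 0.007752).
Slope = (0.01515 − 0.007752)/(6.250 − 1.370) = 0.001516; intercept = 0.01515 − 0.001516×6.250 = 0.005675.
Vmax = 1/intercept = 176 mM/s; Km = slope × Vmax = 0.001516 × 176 = 0.267 μM.

0.267 μM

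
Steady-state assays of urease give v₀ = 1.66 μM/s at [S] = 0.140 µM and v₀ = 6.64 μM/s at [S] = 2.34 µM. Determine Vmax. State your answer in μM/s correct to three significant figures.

From v = Vmax[S]/(Km+[S]), each point gives Vmax = v(Km+[S])/[S].
Equating: 1.66(Km+0.140)/0.140 = 6.64(Km+2.34)/2.34.
11.86·Km + 1.66 = 2.838·Km + 6.64, so (11.86 − 2.838)·Km = 6.64 − 1.66.
Km = 4.980/9.020 = 0.552 µM; then Vmax = 1.66(0.552+0.140)/0.140 = 8.21 μM/s.

8.21 μM/s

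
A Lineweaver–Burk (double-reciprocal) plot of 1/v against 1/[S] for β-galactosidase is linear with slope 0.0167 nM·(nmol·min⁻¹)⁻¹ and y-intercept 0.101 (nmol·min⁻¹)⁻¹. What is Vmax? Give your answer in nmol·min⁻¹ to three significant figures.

9.90 nmol·min⁻¹

The y-intercept of a Lineweaver–Burk plot equals 1/Vmax, so Vmax = 1/0.101 = 9.90 nmol·min⁻¹.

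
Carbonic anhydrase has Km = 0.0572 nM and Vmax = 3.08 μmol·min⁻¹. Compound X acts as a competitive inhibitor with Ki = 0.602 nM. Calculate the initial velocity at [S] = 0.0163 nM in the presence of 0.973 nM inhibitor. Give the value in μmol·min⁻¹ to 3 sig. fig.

α = 1 + [I]/Ki = 1 + 0.973/0.602 = 2.616.
For a competitive inhibitor, Vmax is unchanged and the apparent Km becomes α·Km: Km,app = 0.150 nM, Vmax,app = 3.08 μmol·min⁻¹.
v = Vmax,app·[S]/(Km,app + [S]) = 3.08 × 0.0163/(0.150 + 0.0163) = 0.303 μmol·min⁻¹.

0.303 μmol·min⁻¹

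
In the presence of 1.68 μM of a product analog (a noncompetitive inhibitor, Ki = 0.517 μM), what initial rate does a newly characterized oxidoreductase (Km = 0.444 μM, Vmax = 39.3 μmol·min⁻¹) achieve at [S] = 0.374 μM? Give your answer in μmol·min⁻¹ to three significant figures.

α = 1 + [I]/Ki = 1 + 1.68/0.517 = 4.250.
For a noncompetitive inhibitor, Vmax is reduced to Vmax/α while Km is unchanged: Km,app = 0.444 μM, Vmax,app = 9.25 μmol·min⁻¹.
v = Vmax,app·[S]/(Km,app + [S]) = 9.25 × 0.374/(0.444 + 0.374) = 4.23 μmol·min⁻¹.

4.23 μmol·min⁻¹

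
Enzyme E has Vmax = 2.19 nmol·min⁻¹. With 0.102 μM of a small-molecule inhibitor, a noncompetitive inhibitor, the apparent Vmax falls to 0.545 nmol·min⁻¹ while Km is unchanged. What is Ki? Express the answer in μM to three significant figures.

0.0338 μM

Noncompetitive: Vmax,app = Vmax/α with α = 1 + [I]/Ki.
α = Vmax/Vmax,app = 2.19/0.545 = 4.018.
Since α = 1 + [I]/Ki, [I]/Ki = 4.018 − 1 = 3.018 and Ki = 0.102/3.018 = 0.0338 μM.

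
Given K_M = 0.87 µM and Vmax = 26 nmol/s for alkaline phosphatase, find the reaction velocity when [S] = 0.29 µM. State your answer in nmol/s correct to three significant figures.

v = Vmax·[S]/(Km + [S]) = 26 × 0.29 / (0.87 + 0.29)
  = 7.540 / 1.160 = 6.50 nmol/s.

6.50 nmol/s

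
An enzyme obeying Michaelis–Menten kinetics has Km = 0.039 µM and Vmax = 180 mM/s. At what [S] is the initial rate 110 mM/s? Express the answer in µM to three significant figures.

The required fractional saturation is v/Vmax = 110/180 = 0.6111.
Then [S]/(Km+[S]) = 0.6111 ⇒ [S] = 0.039 × 0.6111/(1 − 0.6111) = 0.0613 µM.

0.0613 µM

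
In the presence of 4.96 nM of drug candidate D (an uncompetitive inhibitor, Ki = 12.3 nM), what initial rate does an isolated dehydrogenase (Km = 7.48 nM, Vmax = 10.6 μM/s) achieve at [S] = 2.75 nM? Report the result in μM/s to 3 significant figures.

With α = 1 + [I]/Ki = 1 + 4.96/12.3 = 1.403, the uncompetitive rate law is v = (Vmax/α)·[S] / (Km/α + [S]).
v = (10.6/1.403)×2.75 / (7.48/1.403 + 2.75) = 20.77/8.080 = 2.57 μM/s.

2.57 μM/s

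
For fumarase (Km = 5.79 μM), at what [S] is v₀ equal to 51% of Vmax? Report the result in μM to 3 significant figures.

v/Vmax = [S]/(Km+[S]) = 0.51, so [S] = Km·0.51/(1 − 0.51) = 5.79 × 1.041.
[S] = 6.03 μM.

6.03 μM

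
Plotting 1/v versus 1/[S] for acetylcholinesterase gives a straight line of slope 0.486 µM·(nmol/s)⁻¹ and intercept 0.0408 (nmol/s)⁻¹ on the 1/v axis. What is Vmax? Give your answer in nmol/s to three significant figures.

24.5 nmol/s

The y-intercept of a Lineweaver–Burk plot equals 1/Vmax, so Vmax = 1/0.0408 = 24.5 nmol/s.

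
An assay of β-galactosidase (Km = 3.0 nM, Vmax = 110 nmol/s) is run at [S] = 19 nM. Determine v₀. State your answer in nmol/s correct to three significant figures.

[S]/(Km+[S]) = 19/22.00 = 0.8636, the fractional saturation.
v = 0.8636 × Vmax = 0.8636 × 110 = 95.0 nmol/s.

95.0 nmol/s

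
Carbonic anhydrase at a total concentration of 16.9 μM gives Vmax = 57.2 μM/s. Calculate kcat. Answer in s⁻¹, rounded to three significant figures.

kcat = Vmax/[E]total = 57.2 μM/s / 16.9 μM = 3.38 s⁻¹.

3.38 s⁻¹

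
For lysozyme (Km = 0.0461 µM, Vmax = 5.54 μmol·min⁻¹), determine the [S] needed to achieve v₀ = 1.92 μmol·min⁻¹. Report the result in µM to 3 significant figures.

The required fractional saturation is v/Vmax = 1.92/5.54 = 0.3466.
Then [S]/(Km+[S]) = 0.3466 ⇒ [S] = 0.0461 × 0.3466/(1 − 0.3466) = 0.0245 µM.

0.0245 µM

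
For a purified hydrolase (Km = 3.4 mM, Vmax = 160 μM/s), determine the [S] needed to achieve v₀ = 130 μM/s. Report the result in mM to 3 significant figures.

14.7 mM

The required fractional saturation is v/Vmax = 130/160 = 0.8125.
Then [S]/(Km+[S]) = 0.8125 ⇒ [S] = 3.4 × 0.8125/(1 − 0.8125) = 14.7 mM.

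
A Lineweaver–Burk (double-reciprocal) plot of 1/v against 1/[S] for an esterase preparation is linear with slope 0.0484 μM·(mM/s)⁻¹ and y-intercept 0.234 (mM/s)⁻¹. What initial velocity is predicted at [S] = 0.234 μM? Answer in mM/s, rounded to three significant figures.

2.27 mM/s

The y-intercept is 1/Vmax, so Vmax = 1/0.234 = 4.27 mM/s.
The slope is Km/Vmax, so Km = 0.0484 × 4.27 = 0.207 μM.
Then v = 4.27 × 0.234/(0.207 + 0.234) = 2.27 mM/s.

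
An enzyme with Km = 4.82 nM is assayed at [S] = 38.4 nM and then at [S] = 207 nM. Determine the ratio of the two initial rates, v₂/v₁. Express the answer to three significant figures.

1.10

The fractional saturations are [S]/(Km+[S]) = 38.4/43.22 = 0.8885 and 207/211.8 = 0.9772.
v₂/v₁ is just their ratio: 0.9772/0.8885 = 1.10.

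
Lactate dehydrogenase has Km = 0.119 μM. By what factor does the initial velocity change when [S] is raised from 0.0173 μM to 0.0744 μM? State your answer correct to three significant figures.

3.03

The fractional saturations are [S]/(Km+[S]) = 0.0173/0.1363 = 0.1269 and 0.0744/0.1934 = 0.3847.
v₂/v₁ is just their ratio: 0.3847/0.1269 = 3.03.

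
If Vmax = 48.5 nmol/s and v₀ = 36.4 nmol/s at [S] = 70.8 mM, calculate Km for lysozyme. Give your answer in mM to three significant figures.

23.5 mM

v/Vmax = 36.4/48.5 = 0.7505 = [S]/(Km+[S]).
So Km + [S] = [S]/0.7505 = 94.34 mM, giving Km = 94.34 − 70.8 = 23.5 mM.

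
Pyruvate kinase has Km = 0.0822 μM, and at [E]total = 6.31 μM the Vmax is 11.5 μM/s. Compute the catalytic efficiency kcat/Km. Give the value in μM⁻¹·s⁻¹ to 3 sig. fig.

kcat = Vmax/[E]total = 11.5/6.31 = 1.82 s⁻¹.
kcat/Km = 1.82/0.0822 = 22.2 μM⁻¹·s⁻¹.

22.2 μM⁻¹·s⁻¹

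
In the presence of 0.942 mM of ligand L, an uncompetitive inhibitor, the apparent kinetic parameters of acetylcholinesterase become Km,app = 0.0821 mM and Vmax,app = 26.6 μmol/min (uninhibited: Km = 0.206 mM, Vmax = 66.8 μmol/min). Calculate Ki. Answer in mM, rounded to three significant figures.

0.623 mM

Uncompetitive: Vmax,app = Vmax/α (and Km,app = Km/α) with α = 1 + [I]/Ki.
α = Vmax/Vmax,app = 66.8/26.6 = 2.511.
Ki = [I]/(α − 1) = 0.942/1.511 = 0.623 mM.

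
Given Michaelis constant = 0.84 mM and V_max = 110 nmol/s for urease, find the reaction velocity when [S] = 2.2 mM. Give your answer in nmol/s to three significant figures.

79.6 nmol/s

v = Vmax·[S]/(Km + [S]) = 110 × 2.2 / (0.84 + 2.2)
  = 242.0 / 3.040 = 79.6 nmol/s.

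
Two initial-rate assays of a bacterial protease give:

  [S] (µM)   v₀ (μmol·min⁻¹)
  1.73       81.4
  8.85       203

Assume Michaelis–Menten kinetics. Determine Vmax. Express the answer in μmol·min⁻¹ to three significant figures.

319 μmol·min⁻¹

From v = Vmax[S]/(Km+[S]), each point gives Vmax = v(Km+[S])/[S].
Equating: 81.4(Km+1.73)/1.73 = 203(Km+8.85)/8.85.
47.05·Km + 81.4 = 22.94·Km + 203, so (47.05 − 22.94)·Km = 203 − 81.4.
Km = 121.6/24.11 = 5.04 µM; then Vmax = 81.4(5.04+1.73)/1.73 = 319 μmol·min⁻¹.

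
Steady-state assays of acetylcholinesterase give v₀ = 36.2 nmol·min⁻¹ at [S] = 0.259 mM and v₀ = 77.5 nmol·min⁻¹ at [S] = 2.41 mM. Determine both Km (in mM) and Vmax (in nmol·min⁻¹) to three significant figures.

In reciprocal form, 1/v = (Km/Vmax)·(1/[S]) + 1/Vmax. The two points give (1/[S], 1/v) = (3.861, 0.02762) and (0.4149, 0.01290).
Slope = (0.02762 − 0.01290)/(3.861 − 0.4149) = 0.004272; intercept = 0.02762 − 0.004272×3.861 = 0.01113.
Vmax = 1/intercept = 89.8 nmol·min⁻¹; Km = slope × Vmax = 0.004272 × 89.8 = 0.384 mM.

Km = 0.384 mM; Vmax = 89.8 nmol·min⁻¹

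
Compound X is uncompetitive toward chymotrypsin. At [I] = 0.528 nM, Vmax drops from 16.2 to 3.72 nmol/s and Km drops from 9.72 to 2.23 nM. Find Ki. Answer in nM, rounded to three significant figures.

0.157 nM

Uncompetitive: Vmax,app = Vmax/α (and Km,app = Km/α) with α = 1 + [I]/Ki.
α = Vmax/Vmax,app = 16.2/3.72 = 4.355.
Ki = [I]/(α − 1) = 0.528/3.355 = 0.157 nM.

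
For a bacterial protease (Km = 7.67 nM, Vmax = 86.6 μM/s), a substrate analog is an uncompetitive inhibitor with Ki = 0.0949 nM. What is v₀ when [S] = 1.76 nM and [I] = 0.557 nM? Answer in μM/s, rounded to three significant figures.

7.71 μM/s

α = 1 + [I]/Ki = 1 + 0.557/0.0949 = 6.869.
For an uncompetitive inhibitor, both parameters are divided by α, giving Vmax/α and Km/α: Km,app = 1.12 nM, Vmax,app = 12.6 μM/s.
v = Vmax,app·[S]/(Km,app + [S]) = 12.6 × 1.76/(1.12 + 1.76) = 7.71 μM/s.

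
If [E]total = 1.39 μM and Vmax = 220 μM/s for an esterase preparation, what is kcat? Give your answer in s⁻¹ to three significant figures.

158 s⁻¹

kcat = Vmax/[E]total = 220 μM/s / 1.39 μM = 158 s⁻¹.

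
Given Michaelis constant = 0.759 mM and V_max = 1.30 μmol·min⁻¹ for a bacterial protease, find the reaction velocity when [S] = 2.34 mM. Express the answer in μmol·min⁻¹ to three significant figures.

v = Vmax·[S]/(Km + [S]) = 1.30 × 2.34 / (0.759 + 2.34)
  = 3.042 / 3.099 = 0.982 μmol·min⁻¹.

0.982 μmol·min⁻¹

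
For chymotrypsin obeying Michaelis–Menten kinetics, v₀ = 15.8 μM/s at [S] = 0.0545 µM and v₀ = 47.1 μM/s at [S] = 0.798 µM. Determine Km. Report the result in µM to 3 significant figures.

0.136 µM

In reciprocal form, 1/v = (Km/Vmax)·(1/[S]) + 1/Vmax. The two points give (1/[S], 1/v) = (18.35, 0.06329) and (1.253, 0.02123).
Slope = (0.06329 − 0.02123)/(18.35 − 1.253) = 0.002460; intercept = 0.06329 − 0.002460×18.35 = 0.01815.
Vmax = 1/intercept = 55.1 μM/s; Km = slope × Vmax = 0.002460 × 55.1 = 0.136 µM.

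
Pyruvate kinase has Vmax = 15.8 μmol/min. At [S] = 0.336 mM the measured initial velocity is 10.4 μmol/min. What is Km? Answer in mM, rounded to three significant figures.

v/Vmax = 10.4/15.8 = 0.6582 = [S]/(Km+[S]).
So Km + [S] = [S]/0.6582 = 0.5105 mM, giving Km = 0.5105 − 0.336 = 0.174 mM.

0.174 mM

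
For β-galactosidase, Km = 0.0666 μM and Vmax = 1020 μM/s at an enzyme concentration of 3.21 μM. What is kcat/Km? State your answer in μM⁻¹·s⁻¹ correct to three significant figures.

4770 μM⁻¹·s⁻¹

kcat = Vmax/[E]total = 1020/3.21 = 318 s⁻¹.
kcat/Km = 318/0.0666 = 4770 μM⁻¹·s⁻¹.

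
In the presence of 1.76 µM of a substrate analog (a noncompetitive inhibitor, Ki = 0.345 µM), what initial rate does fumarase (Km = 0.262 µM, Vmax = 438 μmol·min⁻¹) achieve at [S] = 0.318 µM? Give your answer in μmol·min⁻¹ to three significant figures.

α = 1 + [I]/Ki = 1 + 1.76/0.345 = 6.101.
For a noncompetitive inhibitor, Vmax is reduced to Vmax/α while Km is unchanged: Km,app = 0.262 µM, Vmax,app = 71.8 μmol·min⁻¹.
v = Vmax,app·[S]/(Km,app + [S]) = 71.8 × 0.318/(0.262 + 0.318) = 39.4 μmol·min⁻¹.

39.4 μmol·min⁻¹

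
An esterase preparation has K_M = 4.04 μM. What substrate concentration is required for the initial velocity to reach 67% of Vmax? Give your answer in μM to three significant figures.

8.20 μM

v/Vmax = [S]/(Km+[S]) = 0.67, so [S] = Km·0.67/(1 − 0.67) = 4.04 × 2.030.
[S] = 8.20 μM.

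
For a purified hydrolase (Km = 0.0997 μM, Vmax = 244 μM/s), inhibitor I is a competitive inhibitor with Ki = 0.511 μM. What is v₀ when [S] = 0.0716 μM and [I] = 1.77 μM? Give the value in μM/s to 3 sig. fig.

With α = 1 + [I]/Ki = 1 + 1.77/0.511 = 4.464, the competitive rate law is v = Vmax[S] / (αKm + [S]).
v = 244×0.0716 / (4.464×0.0997 + 0.0716) = 17.47/0.5166 = 33.8 μM/s.

33.8 μM/s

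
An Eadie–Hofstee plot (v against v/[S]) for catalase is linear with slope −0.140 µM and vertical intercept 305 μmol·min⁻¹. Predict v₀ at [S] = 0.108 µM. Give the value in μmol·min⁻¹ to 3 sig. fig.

133 μmol·min⁻¹

In the Eadie–Hofstee form v = Vmax − Km·(v/[S]), the slope is −Km and the intercept is Vmax, so Km = 0.140 µM and Vmax = 305 μmol·min⁻¹.
v = 305 × 0.108/(0.140 + 0.108) = 133 μmol·min⁻¹.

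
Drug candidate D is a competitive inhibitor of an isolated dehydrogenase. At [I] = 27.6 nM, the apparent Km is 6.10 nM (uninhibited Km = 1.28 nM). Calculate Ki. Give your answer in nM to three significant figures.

Competitive: Km,app = α·Km with α = 1 + [I]/Ki.
α = Km,app/Km = 6.10/1.28 = 4.766.
Ki = [I]/(α − 1) = 27.6/3.766 = 7.33 nM.

7.33 nM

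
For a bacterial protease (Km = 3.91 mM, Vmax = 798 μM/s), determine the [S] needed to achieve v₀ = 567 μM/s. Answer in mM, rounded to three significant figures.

9.60 mM

The required fractional saturation is v/Vmax = 567/798 = 0.7105.
Then [S]/(Km+[S]) = 0.7105 ⇒ [S] = 3.91 × 0.7105/(1 − 0.7105) = 9.60 mM.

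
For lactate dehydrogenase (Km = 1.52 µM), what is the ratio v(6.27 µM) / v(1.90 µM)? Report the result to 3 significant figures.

1.45

The fractional saturations are [S]/(Km+[S]) = 1.90/3.420 = 0.5556 and 6.27/7.790 = 0.8049.
v₂/v₁ is just their ratio: 0.8049/0.5556 = 1.45.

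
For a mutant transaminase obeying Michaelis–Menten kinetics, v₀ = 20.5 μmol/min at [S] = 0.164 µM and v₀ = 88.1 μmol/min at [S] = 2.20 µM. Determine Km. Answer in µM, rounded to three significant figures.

From v = Vmax[S]/(Km+[S]), each point gives Vmax = v(Km+[S])/[S].
Equating: 20.5(Km+0.164)/0.164 = 88.1(Km+2.20)/2.20.
125.0·Km + 20.5 = 40.05·Km + 88.1, so (125.0 − 40.05)·Km = 88.1 − 20.5.
Km = 67.60/84.95 = 0.796 µM; then Vmax = 20.5(0.796+0.164)/0.164 = 120 μmol/min.

0.796 µM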